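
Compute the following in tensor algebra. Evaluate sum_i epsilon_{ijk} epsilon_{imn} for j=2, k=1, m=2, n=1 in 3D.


Using the identity: epsilon_{ijk} epsilon_{imn} = delta_{jm} delta_{kn} - delta_{jn} delta_{km}.
delta_{22} = 1
delta_{11} = 1
delta_{21} = 0
delta_{12} = 0
Result = 1 * 1 - 0 * 0 = 1 - 0 = 1

1


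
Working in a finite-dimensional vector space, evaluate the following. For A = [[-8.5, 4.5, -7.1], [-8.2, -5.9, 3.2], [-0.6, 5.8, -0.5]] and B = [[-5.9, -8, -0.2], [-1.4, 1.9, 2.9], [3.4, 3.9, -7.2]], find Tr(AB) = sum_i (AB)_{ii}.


Tr(AB) = sum_i (AB)_{ii} where (AB)_{ii} = sum_k A_{ik} B_{ki}.
(AB)_{11} = -8.5*-5.9 + 4.5*-1.4 + -7.1*3.4 = 19.71
(AB)_{22} = -8.2*-8 + -5.9*1.9 + 3.2*3.9 = 66.87
(AB)_{33} = -0.6*-0.2 + 5.8*2.9 + -0.5*-7.2 = 20.54
Tr(AB) = 19.71 + 66.87 + 20.54 = 107.12

107.12


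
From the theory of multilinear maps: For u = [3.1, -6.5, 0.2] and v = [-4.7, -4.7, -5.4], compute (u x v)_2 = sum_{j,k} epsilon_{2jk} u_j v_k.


(u x v)_2 = sum_{j,k} epsilon_{2jk} u_j v_k. Only permutations of (1,2,3) contribute; the two non-zero terms are:
eps_{213} u_1 v_3 = -1 * 3.1 * -5.4 = 16.74
eps_{231} u_3 v_1 = 1 * 0.2 * -4.7 = -0.94
(u x v)_2 = 15.8

15.8


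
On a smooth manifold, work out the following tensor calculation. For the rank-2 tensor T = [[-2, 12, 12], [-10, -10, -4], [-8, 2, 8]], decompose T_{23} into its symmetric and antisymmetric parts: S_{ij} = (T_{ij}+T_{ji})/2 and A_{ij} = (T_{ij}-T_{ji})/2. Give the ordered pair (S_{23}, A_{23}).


T_{23} = -4
T_{32} = 2
S_{23} = (-4 + 2)/2 = -2/2 = -1
A_{23} = (-4 - 2)/2 = -6/2 = -3
Check: S + A = -1 + -3 = -4 = T_{23}.

(-1, -3)


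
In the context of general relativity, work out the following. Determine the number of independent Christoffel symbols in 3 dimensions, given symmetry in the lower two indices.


Christoffel symbols Gamma^k_{ij} are symmetric in i,j, so there are d * d(d+1)/2 independent symbols.
d = 3
d(d+1)/2 = 3 * 4 / 2 = 6
Total = 3 * 6 = 18

18


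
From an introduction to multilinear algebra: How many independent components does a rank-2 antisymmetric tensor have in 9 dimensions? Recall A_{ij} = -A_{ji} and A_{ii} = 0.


An antisymmetric rank-2 tensor satisfies A_{ij} = -A_{ji}, so diagonal entries are zero.
The independent components are the upper-triangular entries: C(n, 2) = n(n-1)/2.
n = 9
C(9, 2) = 9 * 8 / 2 = 72 / 2 = 36

36


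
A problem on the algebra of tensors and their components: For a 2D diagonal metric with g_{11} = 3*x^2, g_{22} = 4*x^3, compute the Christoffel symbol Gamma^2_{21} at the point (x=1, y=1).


For a diagonal metric, Gamma^k_{ij} = (1/2) g^{kk} (dg_{ik}/dx_j + dg_{jk}/dx_i - dg_{ij}/dx_k).
The metric is diagonal, so g_{ab} = 0 for a != b.
At the given point: g_{11} = 3, g_{22} = 4
g^{22} = 1/4
dg_{22}/dx_1 = dg_{22}/dx_1 = 12
dg_{12}/dx_2 = 0 (off-diagonal)
dg_{21}/dx_2 = 0 (off-diagonal)
Numerator = 12 + 0 - 0 = 12
Gamma^2_{21} = 12 / (2 * 4) = 3/2

3/2


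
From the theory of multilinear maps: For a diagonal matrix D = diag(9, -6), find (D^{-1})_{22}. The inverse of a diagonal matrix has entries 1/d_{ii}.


For a diagonal matrix, the inverse has entries (D^{-1})_{ii} = 1/d_{ii}.
The diagonal entries are: d_{11} = 9, d_{22} = -6
We need (D^{-1})_{22} = 1/d_{22} = 1/-6 = -1/6

-1/6


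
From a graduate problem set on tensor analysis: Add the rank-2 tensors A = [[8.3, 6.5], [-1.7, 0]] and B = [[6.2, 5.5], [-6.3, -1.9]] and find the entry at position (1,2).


Tensor addition is component-wise: (A + B)_{ij} = A_{ij} + B_{ij}.
A_{12} = 6.5
B_{12} = 5.5
(A + B)_{12} = 6.5 + 5.5 = 12

12


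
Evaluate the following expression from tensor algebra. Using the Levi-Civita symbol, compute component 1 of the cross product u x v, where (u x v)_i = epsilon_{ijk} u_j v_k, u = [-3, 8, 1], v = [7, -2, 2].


(u x v)_1 = sum_{j,k} epsilon_{1jk} u_j v_k. Only permutations of (1,2,3) contribute; the two non-zero terms are:
eps_{123} u_2 v_3 = 1 * 8 * 2 = 16
eps_{132} u_3 v_2 = -1 * 1 * -2 = 2
(u x v)_1 = 18

18


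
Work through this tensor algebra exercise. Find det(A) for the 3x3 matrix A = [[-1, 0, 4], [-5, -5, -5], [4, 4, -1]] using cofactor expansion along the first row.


Expanding along the first row, det(A) = a11*M_11 - a12*M_12 + a13*M_13, where M_1j is the (1,j) minor.
Minor M_11 = -5*-1 - -5*4 = 25
Minor M_12 = -5*-1 - -5*4 = 25
Minor M_13 = -5*4 - -5*4 = 0
det = -1*(25) - 0*(25) + 4*(0)
    = -25 - 0 + 0
    = -25

-25


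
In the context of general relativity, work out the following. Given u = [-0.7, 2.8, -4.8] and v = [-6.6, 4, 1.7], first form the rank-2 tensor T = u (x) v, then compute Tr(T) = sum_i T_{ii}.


The outer product gives T_{ij} = u_i v_j.
The trace (contraction) is Tr(T) = sum_i T_{ii} = sum_i u_i v_i.
Diagonal entries:
T_{11} = u_1 * v_1 = -0.7 * -6.6 = 4.62
T_{22} = u_2 * v_2 = 2.8 * 4 = 11.2
T_{33} = u_3 * v_3 = -4.8 * 1.7 = -8.16
Tr(T) = 4.62 + 11.2 + -8.16 = 7.66

7.66


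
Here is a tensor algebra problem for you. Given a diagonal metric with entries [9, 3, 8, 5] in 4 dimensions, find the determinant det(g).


For a diagonal metric, the determinant is the product of diagonal entries.
Diagonal entries: 9, 3, 8, 5
det(g) = 9 * 3 * 8 * 5 = 1080

1080


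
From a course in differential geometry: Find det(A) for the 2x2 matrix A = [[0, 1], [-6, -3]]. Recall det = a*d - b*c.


For a 2x2 matrix [[a, b], [c, d]], det = a*d - b*c.
a = 0, b = 1, c = -6, d = -3
a*d = 0 * -3 = 0
b*c = 1 * -6 = -6
det = 0 - -6 = 6

6


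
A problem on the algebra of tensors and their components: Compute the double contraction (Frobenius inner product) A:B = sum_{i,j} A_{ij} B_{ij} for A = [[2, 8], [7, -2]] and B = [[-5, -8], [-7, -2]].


A:B = sum over all i,j of A_{ij} * B_{ij}.
Row 1: 2*-5=-10, 8*-8=-64 => row sum = -74
Row 2: 7*-7=-49, -2*-2=4 => row sum = -45
Total = -74 + -45 = -119

-119


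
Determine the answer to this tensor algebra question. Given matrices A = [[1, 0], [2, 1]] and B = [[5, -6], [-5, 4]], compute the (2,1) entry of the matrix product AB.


(AB)_{ij} = sum_k A_{ik} B_{kj}.
For i=2, j=1:
A_{21} * B_{11} = 2 * 5 = 10
A_{22} * B_{21} = 1 * -5 = -5
Sum = 10 + -5 = 5

5


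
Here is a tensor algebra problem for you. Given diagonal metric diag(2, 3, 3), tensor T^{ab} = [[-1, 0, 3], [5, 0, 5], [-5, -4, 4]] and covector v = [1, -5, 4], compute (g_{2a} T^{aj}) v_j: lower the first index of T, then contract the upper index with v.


Step 1: lower the first index. For a diagonal metric, g_{ia} T^{aj} = g_{ii} T^{ij} (no sum on i).
g_{22} = 3
S_2{}^1 = 3 * T^{21} = 3 * 5 = 15
S_2{}^2 = 3 * T^{22} = 3 * 0 = 0
S_2{}^3 = 3 * T^{23} = 3 * 5 = 15
Step 2: contract S_2{}^j with v_j.
S_2{}^1 * v_1 = 15 * 1 = 15
S_2{}^2 * v_2 = 0 * -5 = 0
S_2{}^3 * v_3 = 15 * 4 = 60
Result = 15 + 0 + 60 = 75

75


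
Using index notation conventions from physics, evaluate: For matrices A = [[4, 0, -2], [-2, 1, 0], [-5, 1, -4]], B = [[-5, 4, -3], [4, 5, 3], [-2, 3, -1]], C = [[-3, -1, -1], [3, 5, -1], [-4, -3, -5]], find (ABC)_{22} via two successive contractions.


(ABC)_{22} = sum_m (AB)_{2m} C_{m2}. First compute row 2 of AB.
(AB)_{21} = -2*-5 + 1*4 + 0*-2 = 14
(AB)_{22} = -2*4 + 1*5 + 0*3 = -3
(AB)_{23} = -2*-3 + 1*3 + 0*-1 = 9
Now contract with column 2 of C:
(AB)_{21} * C_{12} = 14 * -1 = -14
(AB)_{22} * C_{22} = -3 * 5 = -15
(AB)_{23} * C_{32} = 9 * -3 = -27
(ABC)_{22} = -14 + -15 + -27 = -56

-56


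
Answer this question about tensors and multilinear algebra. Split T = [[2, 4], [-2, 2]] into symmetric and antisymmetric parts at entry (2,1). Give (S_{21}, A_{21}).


T_{21} = -2
T_{12} = 4
S_{21} = (-2 + 4)/2 = 2/2 = 1
A_{21} = (-2 - 4)/2 = -6/2 = -3
Check: S + A = 1 + -3 = -2 = T_{21}.

(1, -3)


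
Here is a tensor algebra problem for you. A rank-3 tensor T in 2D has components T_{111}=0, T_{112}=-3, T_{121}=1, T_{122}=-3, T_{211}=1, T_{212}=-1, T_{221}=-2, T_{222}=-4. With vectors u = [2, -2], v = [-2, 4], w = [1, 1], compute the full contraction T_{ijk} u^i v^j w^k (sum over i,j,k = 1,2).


S = sum over i,j,k of T_{ijk} u_i v_j w_k. Expanding all 8 terms:
T_{111}*u_1*v_1*w_1 = 0*2*-2*1 = 0  (running total: 0)
T_{112}*u_1*v_1*w_2 = -3*2*-2*1 = 12  (running total: 12)
T_{121}*u_1*v_2*w_1 = 1*2*4*1 = 8  (running total: 20)
T_{122}*u_1*v_2*w_2 = -3*2*4*1 = -24  (running total: -4)
T_{211}*u_2*v_1*w_1 = 1*-2*-2*1 = 4  (running total: 0)
T_{212}*u_2*v_1*w_2 = -1*-2*-2*1 = -4  (running total: -4)
T_{221}*u_2*v_2*w_1 = -2*-2*4*1 = 16  (running total: 12)
T_{222}*u_2*v_2*w_2 = -4*-2*4*1 = 32  (running total: 44)
S = 44

44


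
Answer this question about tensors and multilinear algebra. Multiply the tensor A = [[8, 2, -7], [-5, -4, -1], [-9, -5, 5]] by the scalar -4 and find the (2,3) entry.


Scalar multiplication: (cA)_{ij} = c * A_{ij}.
c = -4
A_{23} = -1
(cA)_{23} = -4 * -1 = 4

4


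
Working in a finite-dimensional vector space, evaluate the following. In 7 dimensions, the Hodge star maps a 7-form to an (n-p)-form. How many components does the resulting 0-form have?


The Hodge dual of a p-form on an n-dimensional manifold is an (n-p)-form.
n = 7, p = 7, so dual degree = 7 - 7 = 0
The number of components is C(n, n-p) = C(7, 0) = 1

1


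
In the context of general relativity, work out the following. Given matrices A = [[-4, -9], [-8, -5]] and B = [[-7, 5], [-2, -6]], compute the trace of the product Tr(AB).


Tr(AB) = sum_i (AB)_{ii} where (AB)_{ii} = sum_k A_{ik} B_{ki}.
(AB)_{11} = -4*-7 + -9*-2 = 46
(AB)_{22} = -8*5 + -5*-6 = -10
Tr(AB) = 46 + -10 = 36

36


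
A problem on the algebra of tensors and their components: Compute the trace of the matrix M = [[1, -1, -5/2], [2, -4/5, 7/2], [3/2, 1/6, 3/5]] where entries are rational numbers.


The trace is the sum of diagonal entries.
Diagonal: M[1,1] = 1, M[2,2] = -4/5, M[3,3] = 3/5
Tr(M) = 1 + -4/5 + 3/5
Computing step by step:
After adding M[1,1]: 1
After adding M[2,2]: 1/5
After adding M[3,3]: 4/5
Tr(M) = 4/5

4/5


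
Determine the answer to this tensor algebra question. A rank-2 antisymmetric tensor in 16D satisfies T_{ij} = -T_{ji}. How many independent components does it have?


An antisymmetric rank-2 tensor satisfies A_{ij} = -A_{ji}, so diagonal entries are zero.
The independent components are the upper-triangular entries: C(n, 2) = n(n-1)/2.
n = 16
C(16, 2) = 16 * 15 / 2 = 240 / 2 = 120

120


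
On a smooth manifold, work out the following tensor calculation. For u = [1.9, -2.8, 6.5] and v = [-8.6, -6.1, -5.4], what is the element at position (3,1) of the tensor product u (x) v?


The outer product entry T_{ij} = u_i * v_j.
We need i=3, j=1.
u_3 = 6.5, v_1 = -8.6
T_{3,1} = 6.5 * -8.6 = -55.9

-55.9


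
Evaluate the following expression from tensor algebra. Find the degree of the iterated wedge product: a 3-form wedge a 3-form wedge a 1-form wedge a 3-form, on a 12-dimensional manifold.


The degree of a wedge product is the sum of the degrees of the individual forms.
Degrees: 3, 3, 1, 3
Total degree = 3 + 3 + 1 + 3 = 10

10


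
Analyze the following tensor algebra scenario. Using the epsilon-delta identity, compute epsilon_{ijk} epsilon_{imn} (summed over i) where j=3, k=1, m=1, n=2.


Using the identity: epsilon_{ijk} epsilon_{imn} = delta_{jm} delta_{kn} - delta_{jn} delta_{km}.
delta_{31} = 0
delta_{12} = 0
delta_{32} = 0
delta_{11} = 1
Result = 0 * 0 - 0 * 1 = 0 - 0 = 0

0


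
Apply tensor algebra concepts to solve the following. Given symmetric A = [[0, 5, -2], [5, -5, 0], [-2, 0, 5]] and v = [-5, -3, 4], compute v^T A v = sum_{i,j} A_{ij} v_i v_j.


First compute Av:
(Av)_1 = 0*-5 + 5*-3 + -2*4 = -23
(Av)_2 = 5*-5 + -5*-3 + 0*4 = -10
(Av)_3 = -2*-5 + 0*-3 + 5*4 = 30
Av = [-23, -10, 30]
Then v^T (Av) = -5*-23 + -3*-10 + 4*30
= 115 + 30 + 120 = 265

265


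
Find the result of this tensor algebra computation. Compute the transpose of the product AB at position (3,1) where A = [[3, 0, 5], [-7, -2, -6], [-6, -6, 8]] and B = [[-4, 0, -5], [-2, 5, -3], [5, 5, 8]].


(AB)^T_{ij} = (AB)_{ji} = sum_k A_{jk} B_{ki}.
For i=3, j=1 we need (AB)_{13}:
A_{11} * B_{13} = 3 * -5 = -15
A_{12} * B_{23} = 0 * -3 = 0
A_{13} * B_{33} = 5 * 8 = 40
Sum = -15 + 0 + 40 = 25

25


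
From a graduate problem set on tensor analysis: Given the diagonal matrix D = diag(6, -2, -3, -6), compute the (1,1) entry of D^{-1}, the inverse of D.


For a diagonal matrix, the inverse has entries (D^{-1})_{ii} = 1/d_{ii}.
The diagonal entries are: d_{11} = 6, d_{22} = -2, d_{33} = -3, d_{44} = -6
We need (D^{-1})_{11} = 1/d_{11} = 1/6 = 1/6

1/6


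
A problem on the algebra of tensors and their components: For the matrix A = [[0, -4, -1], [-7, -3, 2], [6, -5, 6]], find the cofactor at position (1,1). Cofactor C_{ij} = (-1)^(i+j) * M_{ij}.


To find cofactor C_{11}, delete row 1 and column 1.
The resulting 2x2 submatrix is: [[-3, 2], [-5, 6]]
Minor M_{11} = -3*6 - 2*-5
  = -18 - -10 = -8
Sign = (-1)^(1+1) = (-1)^2 = 1
Cofactor C_{11} = 1 * -8 = -8

-8


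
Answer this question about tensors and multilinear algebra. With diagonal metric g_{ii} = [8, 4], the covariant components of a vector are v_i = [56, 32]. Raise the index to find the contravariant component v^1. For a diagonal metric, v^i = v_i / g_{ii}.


To raise an index with a diagonal metric: v^i = v_i / g_{ii}.
For index 1: v_1 = 56, g_{11} = 8
v^1 = 56 / 8 = 7

7


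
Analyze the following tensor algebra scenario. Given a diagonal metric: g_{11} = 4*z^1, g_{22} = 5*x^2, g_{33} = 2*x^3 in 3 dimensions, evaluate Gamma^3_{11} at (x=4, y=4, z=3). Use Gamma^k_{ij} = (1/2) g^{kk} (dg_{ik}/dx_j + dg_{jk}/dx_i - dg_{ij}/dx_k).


For a diagonal metric, Gamma^k_{ij} = (1/2) g^{kk} (dg_{ik}/dx_j + dg_{jk}/dx_i - dg_{ij}/dx_k).
The metric is diagonal, so g_{ab} = 0 for a != b.
At the given point: g_{11} = 12, g_{22} = 80, g_{33} = 128
g^{33} = 1/128
dg_{13}/dx_1 = 0 (off-diagonal)
dg_{13}/dx_1 = 0 (off-diagonal)
dg_{11}/dx_3 = dg_{11}/dx_3 = 4
Numerator = 0 + 0 - 4 = -4
Gamma^3_{11} = -4 / (2 * 128) = -1/64

-1/64


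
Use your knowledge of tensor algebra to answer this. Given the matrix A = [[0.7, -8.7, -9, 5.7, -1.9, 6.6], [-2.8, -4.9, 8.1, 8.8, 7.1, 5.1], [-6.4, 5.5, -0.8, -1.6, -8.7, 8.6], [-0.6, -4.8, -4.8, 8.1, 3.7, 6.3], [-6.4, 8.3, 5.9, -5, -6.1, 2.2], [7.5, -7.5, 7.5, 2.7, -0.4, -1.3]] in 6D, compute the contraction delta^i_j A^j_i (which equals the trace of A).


The contraction (trace) of a rank-2 tensor is the sum of its diagonal elements.
Diagonal entries: A[1,1] = 0.7, A[2,2] = -4.9, A[3,3] = -0.8, A[4,4] = 8.1, A[5,5] = -6.1, A[6,6] = -1.3
Tr(A) = 0.7 + -4.9 + -0.8 + 8.1 + -6.1 + -1.3 = -4.3

-4.3


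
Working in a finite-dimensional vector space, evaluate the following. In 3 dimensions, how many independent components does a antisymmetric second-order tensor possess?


A antisymmetric rank-2 tensor in d dimensions has d(d-1)/2 independent components.
d = 3
d(d-1)/2 = 3 * 2 / 2 = 6 / 2 = 3

3


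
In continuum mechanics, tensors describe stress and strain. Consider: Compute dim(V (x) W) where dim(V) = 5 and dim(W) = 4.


The dimension of a tensor product is the product of dimensions.
dim(V) = 5, dim(W) = 4
dim(V (x) W) = 5 * 4 = 20

20


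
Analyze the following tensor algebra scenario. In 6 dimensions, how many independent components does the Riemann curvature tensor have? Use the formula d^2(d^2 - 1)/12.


The Riemann tensor in d dimensions has d^2(d^2 - 1)/12 independent components.
d = 6, so d^2 = 36
d^2 - 1 = 35
d^2(d^2 - 1) = 36 * 35 = 1260
Divide by 12: 1260 / 12 = 105

105


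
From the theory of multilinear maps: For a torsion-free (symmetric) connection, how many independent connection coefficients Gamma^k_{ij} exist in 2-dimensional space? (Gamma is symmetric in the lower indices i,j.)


Christoffel symbols Gamma^k_{ij} are symmetric in i,j, so there are d * d(d+1)/2 independent symbols.
d = 2
d(d+1)/2 = 2 * 3 / 2 = 3
Total = 2 * 3 = 6

6


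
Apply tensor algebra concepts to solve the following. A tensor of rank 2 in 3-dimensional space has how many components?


The number of components of a rank-r tensor in d dimensions is d^r.
Here d = 3 and r = 2.
3^2 = 9

9


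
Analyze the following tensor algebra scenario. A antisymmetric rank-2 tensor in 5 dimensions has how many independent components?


A antisymmetric rank-2 tensor in d dimensions has d(d-1)/2 independent components.
d = 5
d(d-1)/2 = 5 * 4 / 2 = 20 / 2 = 10

10


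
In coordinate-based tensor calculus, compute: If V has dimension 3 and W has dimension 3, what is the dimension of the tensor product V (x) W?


The dimension of a tensor product is the product of dimensions.
dim(V) = 3, dim(W) = 3
dim(V (x) W) = 3 * 3 = 9

9


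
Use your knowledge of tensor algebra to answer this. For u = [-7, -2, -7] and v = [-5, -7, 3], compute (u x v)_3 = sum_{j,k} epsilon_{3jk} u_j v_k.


(u x v)_3 = sum_{j,k} epsilon_{3jk} u_j v_k. Only permutations of (1,2,3) contribute; the two non-zero terms are:
eps_{312} u_1 v_2 = 1 * -7 * -7 = 49
eps_{321} u_2 v_1 = -1 * -2 * -5 = -10
(u x v)_3 = 39

39


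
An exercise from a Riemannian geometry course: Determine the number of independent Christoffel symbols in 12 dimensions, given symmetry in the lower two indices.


Christoffel symbols Gamma^k_{ij} are symmetric in i,j, so there are d * d(d+1)/2 independent symbols.
d = 12
d(d+1)/2 = 12 * 13 / 2 = 78
Total = 12 * 78 = 936

936


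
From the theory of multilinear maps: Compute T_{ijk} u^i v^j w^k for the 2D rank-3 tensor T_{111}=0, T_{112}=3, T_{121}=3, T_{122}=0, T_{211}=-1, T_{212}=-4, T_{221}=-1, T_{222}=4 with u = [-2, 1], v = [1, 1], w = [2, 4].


S = sum over i,j,k of T_{ijk} u_i v_j w_k. Expanding all 8 terms:
T_{111}*u_1*v_1*w_1 = 0*-2*1*2 = 0  (running total: 0)
T_{112}*u_1*v_1*w_2 = 3*-2*1*4 = -24  (running total: -24)
T_{121}*u_1*v_2*w_1 = 3*-2*1*2 = -12  (running total: -36)
T_{122}*u_1*v_2*w_2 = 0*-2*1*4 = 0  (running total: -36)
T_{211}*u_2*v_1*w_1 = -1*1*1*2 = -2  (running total: -38)
T_{212}*u_2*v_1*w_2 = -4*1*1*4 = -16  (running total: -54)
T_{221}*u_2*v_2*w_1 = -1*1*1*2 = -2  (running total: -56)
T_{222}*u_2*v_2*w_2 = 4*1*1*4 = 16  (running total: -40)
S = -40

-40


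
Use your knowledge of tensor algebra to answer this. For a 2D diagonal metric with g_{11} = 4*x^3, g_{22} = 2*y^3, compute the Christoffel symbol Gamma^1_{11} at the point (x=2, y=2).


For a diagonal metric, Gamma^k_{ij} = (1/2) g^{kk} (dg_{ik}/dx_j + dg_{jk}/dx_i - dg_{ij}/dx_k).
The metric is diagonal, so g_{ab} = 0 for a != b.
At the given point: g_{11} = 32, g_{22} = 16
g^{11} = 1/32
dg_{11}/dx_1 = dg_{11}/dx_1 = 48
dg_{11}/dx_1 = dg_{11}/dx_1 = 48
dg_{11}/dx_1 = dg_{11}/dx_1 = 48
Numerator = 48 + 48 - 48 = 48
Gamma^1_{11} = 48 / (2 * 32) = 3/4

3/4


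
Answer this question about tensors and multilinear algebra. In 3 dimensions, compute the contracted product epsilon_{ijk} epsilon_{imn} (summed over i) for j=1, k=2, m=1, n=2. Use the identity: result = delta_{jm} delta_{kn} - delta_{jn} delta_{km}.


Using the identity: epsilon_{ijk} epsilon_{imn} = delta_{jm} delta_{kn} - delta_{jn} delta_{km}.
delta_{11} = 1
delta_{22} = 1
delta_{12} = 0
delta_{21} = 0
Result = 1 * 1 - 0 * 0 = 1 - 0 = 1

1


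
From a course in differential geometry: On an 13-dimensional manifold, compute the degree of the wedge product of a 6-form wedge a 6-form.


The degree of a wedge product is the sum of the degrees of the individual forms.
Degrees: 6, 6
Total degree = 6 + 6 = 12

12


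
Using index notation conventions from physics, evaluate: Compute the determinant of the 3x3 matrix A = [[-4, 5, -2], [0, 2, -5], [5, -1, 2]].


Expanding along the first row, det(A) = a11*M_11 - a12*M_12 + a13*M_13, where M_1j is the (1,j) minor.
Minor M_11 = 2*2 - -5*-1 = -1
Minor M_12 = 0*2 - -5*5 = 25
Minor M_13 = 0*-1 - 2*5 = -10
det = -4*(-1) - 5*(25) + -2*(-10)
    = 4 - 125 + 20
    = -101

-101


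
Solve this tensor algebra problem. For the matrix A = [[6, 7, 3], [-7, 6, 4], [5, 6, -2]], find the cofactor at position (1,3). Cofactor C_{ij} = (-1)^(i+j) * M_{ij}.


To find cofactor C_{13}, delete row 1 and column 3.
The resulting 2x2 submatrix is: [[-7, 6], [5, 6]]
Minor M_{13} = -7*6 - 6*5
  = -42 - 30 = -72
Sign = (-1)^(1+3) = (-1)^4 = 1
Cofactor C_{13} = 1 * -72 = -72

-72


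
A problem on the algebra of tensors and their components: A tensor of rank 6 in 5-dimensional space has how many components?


The number of components of a rank-r tensor in d dimensions is d^r.
Here d = 5 and r = 6.
5^6 = 15625

15625


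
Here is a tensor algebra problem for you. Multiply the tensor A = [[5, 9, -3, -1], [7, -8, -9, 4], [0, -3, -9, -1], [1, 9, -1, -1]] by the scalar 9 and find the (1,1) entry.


Scalar multiplication: (cA)_{ij} = c * A_{ij}.
c = 9
A_{11} = 5
(cA)_{11} = 9 * 5 = 45

45


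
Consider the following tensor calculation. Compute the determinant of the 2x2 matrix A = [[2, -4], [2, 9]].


For a 2x2 matrix [[a, b], [c, d]], det = a*d - b*c.
a = 2, b = -4, c = 2, d = 9
a*d = 2 * 9 = 18
b*c = -4 * 2 = -8
det = 18 - -8 = 26

26


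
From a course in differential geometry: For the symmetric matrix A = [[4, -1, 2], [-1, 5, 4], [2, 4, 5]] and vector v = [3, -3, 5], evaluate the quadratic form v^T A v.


First compute Av:
(Av)_1 = 4*3 + -1*-3 + 2*5 = 25
(Av)_2 = -1*3 + 5*-3 + 4*5 = 2
(Av)_3 = 2*3 + 4*-3 + 5*5 = 19
Av = [25, 2, 19]
Then v^T (Av) = 3*25 + -3*2 + 5*19
= 75 + -6 + 95 = 164

164


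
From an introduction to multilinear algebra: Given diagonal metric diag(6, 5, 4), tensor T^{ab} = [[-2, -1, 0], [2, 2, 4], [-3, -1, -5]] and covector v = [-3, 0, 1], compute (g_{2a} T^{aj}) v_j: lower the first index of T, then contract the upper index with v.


Step 1: lower the first index. For a diagonal metric, g_{ia} T^{aj} = g_{ii} T^{ij} (no sum on i).
g_{22} = 5
S_2{}^1 = 5 * T^{21} = 5 * 2 = 10
S_2{}^2 = 5 * T^{22} = 5 * 2 = 10
S_2{}^3 = 5 * T^{23} = 5 * 4 = 20
Step 2: contract S_2{}^j with v_j.
S_2{}^1 * v_1 = 10 * -3 = -30
S_2{}^2 * v_2 = 10 * 0 = 0
S_2{}^3 * v_3 = 20 * 1 = 20
Result = -30 + 0 + 20 = -10

-10


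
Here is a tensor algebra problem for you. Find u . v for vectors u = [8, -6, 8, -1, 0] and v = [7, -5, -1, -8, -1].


The inner product u . v = sum of u_i * v_i.
Term-by-term: 8 * 7, -6 * -5, 8 * -1, -1 * -8, 0 * -1
Products: 56, 30, -8, 8, 0
Sum = 56 + 30 + -8 + 8 + 0 = 86

86


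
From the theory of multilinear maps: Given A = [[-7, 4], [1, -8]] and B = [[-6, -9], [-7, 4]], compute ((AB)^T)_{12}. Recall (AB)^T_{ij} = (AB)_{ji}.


(AB)^T_{ij} = (AB)_{ji} = sum_k A_{jk} B_{ki}.
For i=1, j=2 we need (AB)_{21}:
A_{21} * B_{11} = 1 * -6 = -6
A_{22} * B_{21} = -8 * -7 = 56
Sum = -6 + 56 = 50

50


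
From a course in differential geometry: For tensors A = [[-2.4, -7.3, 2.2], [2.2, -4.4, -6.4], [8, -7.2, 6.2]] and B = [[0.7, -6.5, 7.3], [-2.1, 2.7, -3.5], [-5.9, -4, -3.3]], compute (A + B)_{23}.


Tensor addition is component-wise: (A + B)_{ij} = A_{ij} + B_{ij}.
A_{23} = -6.4
B_{23} = -3.5
(A + B)_{23} = -6.4 + -3.5 = -9.9

-9.9


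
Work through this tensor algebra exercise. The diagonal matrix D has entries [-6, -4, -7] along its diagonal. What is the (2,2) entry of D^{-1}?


For a diagonal matrix, the inverse has entries (D^{-1})_{ii} = 1/d_{ii}.
The diagonal entries are: d_{11} = -6, d_{22} = -4, d_{33} = -7
We need (D^{-1})_{22} = 1/d_{22} = 1/-4 = -1/4

-1/4


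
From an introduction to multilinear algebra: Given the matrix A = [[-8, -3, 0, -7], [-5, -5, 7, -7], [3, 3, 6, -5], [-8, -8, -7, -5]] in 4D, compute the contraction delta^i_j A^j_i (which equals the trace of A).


The contraction (trace) of a rank-2 tensor is the sum of its diagonal elements.
Diagonal entries: A[1,1] = -8, A[2,2] = -5, A[3,3] = 6, A[4,4] = -5
Tr(A) = -8 + -5 + 6 + -5 = -12

-12


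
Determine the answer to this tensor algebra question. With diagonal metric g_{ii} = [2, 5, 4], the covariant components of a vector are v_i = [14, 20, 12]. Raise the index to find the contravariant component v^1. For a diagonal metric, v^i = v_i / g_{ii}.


To raise an index with a diagonal metric: v^i = v_i / g_{ii}.
For index 1: v_1 = 14, g_{11} = 2
v^1 = 14 / 2 = 7

7


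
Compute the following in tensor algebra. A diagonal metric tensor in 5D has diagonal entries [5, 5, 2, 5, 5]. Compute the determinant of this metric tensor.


For a diagonal metric, the determinant is the product of diagonal entries.
Diagonal entries: 5, 5, 2, 5, 5
det(g) = 5 * 5 * 2 * 5 * 5 = 1250

1250


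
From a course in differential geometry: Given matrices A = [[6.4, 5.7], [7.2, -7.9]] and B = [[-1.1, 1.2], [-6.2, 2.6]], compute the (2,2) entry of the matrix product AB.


(AB)_{ij} = sum_k A_{ik} B_{kj}.
For i=2, j=2:
A_{21} * B_{12} = 7.2 * 1.2 = 8.64
A_{22} * B_{22} = -7.9 * 2.6 = -20.54
Sum = 8.64 + -20.54 = -11.9

-11.9


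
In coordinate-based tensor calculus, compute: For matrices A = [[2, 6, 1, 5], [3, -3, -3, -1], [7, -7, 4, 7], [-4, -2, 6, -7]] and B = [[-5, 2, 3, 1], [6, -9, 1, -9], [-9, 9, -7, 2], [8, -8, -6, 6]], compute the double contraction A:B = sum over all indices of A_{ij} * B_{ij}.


A:B = sum over all i,j of A_{ij} * B_{ij}.
Row 1: 2*-5=-10, 6*2=12, 1*3=3, 5*1=5 => row sum = 10
Row 2: 3*6=18, -3*-9=27, -3*1=-3, -1*-9=9 => row sum = 51
Row 3: 7*-9=-63, -7*9=-63, 4*-7=-28, 7*2=14 => row sum = -140
Row 4: -4*8=-32, -2*-8=16, 6*-6=-36, -7*6=-42 => row sum = -94
Total = 10 + 51 + -140 + -94 = -173

-173


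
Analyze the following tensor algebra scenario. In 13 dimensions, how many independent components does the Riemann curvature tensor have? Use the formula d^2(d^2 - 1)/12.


The Riemann tensor in d dimensions has d^2(d^2 - 1)/12 independent components.
d = 13, so d^2 = 169
d^2 - 1 = 168
d^2(d^2 - 1) = 169 * 168 = 28392
Divide by 12: 28392 / 12 = 2366

2366


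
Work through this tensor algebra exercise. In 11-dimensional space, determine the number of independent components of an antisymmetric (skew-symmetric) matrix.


An antisymmetric rank-2 tensor satisfies A_{ij} = -A_{ji}, so diagonal entries are zero.
The independent components are the upper-triangular entries: C(n, 2) = n(n-1)/2.
n = 11
C(11, 2) = 11 * 10 / 2 = 110 / 2 = 55

55


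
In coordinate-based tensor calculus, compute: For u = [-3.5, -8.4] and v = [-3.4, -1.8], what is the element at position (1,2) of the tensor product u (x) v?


The outer product entry T_{ij} = u_i * v_j.
We need i=1, j=2.
u_1 = -3.5, v_2 = -1.8
T_{1,2} = -3.5 * -1.8 = 6.3

6.3


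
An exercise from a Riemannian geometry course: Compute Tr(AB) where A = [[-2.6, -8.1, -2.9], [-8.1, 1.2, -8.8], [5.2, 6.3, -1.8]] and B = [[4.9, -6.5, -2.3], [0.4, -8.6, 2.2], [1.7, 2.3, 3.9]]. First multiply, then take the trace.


Tr(AB) = sum_i (AB)_{ii} where (AB)_{ii} = sum_k A_{ik} B_{ki}.
(AB)_{11} = -2.6*4.9 + -8.1*0.4 + -2.9*1.7 = -20.91
(AB)_{22} = -8.1*-6.5 + 1.2*-8.6 + -8.8*2.3 = 22.09
(AB)_{33} = 5.2*-2.3 + 6.3*2.2 + -1.8*3.9 = -5.12
Tr(AB) = -20.91 + 22.09 + -5.12 = -3.94

-3.94


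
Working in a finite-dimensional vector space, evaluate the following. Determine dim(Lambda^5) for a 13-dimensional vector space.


The dimension of the space of p-forms on an n-dimensional space is C(n, p).
n = 13, p = 5
C(13, 5) = 13! / (5! * 8!) = 1287

1287


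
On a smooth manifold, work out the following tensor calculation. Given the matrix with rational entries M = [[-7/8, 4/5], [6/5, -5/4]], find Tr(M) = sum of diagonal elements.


The trace is the sum of diagonal entries.
Diagonal: M[1,1] = -7/8, M[2,2] = -5/4
Tr(M) = -7/8 + -5/4
Computing step by step:
After adding M[1,1]: -7/8
After adding M[2,2]: -17/8
Tr(M) = -17/8

-17/8


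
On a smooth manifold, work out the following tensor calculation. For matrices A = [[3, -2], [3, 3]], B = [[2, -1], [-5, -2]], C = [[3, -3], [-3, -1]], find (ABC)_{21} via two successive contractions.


(ABC)_{21} = sum_m (AB)_{2m} C_{m1}. First compute row 2 of AB.
(AB)_{21} = 3*2 + 3*-5 = -9
(AB)_{22} = 3*-1 + 3*-2 = -9
Now contract with column 1 of C:
(AB)_{21} * C_{11} = -9 * 3 = -27
(AB)_{22} * C_{21} = -9 * -3 = 27
(ABC)_{21} = -27 + 27 = 0

0


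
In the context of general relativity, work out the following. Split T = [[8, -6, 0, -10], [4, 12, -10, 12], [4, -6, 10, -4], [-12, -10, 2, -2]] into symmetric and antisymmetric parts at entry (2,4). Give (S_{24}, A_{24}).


T_{24} = 12
T_{42} = -10
S_{24} = (12 + -10)/2 = 2/2 = 1
A_{24} = (12 - -10)/2 = 22/2 = 11
Check: S + A = 1 + 11 = 12 = T_{24}.

(1, 11)


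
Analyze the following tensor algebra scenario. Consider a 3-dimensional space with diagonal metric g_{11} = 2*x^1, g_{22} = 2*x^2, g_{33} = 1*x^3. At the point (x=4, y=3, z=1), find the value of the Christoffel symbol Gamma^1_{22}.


For a diagonal metric, Gamma^k_{ij} = (1/2) g^{kk} (dg_{ik}/dx_j + dg_{jk}/dx_i - dg_{ij}/dx_k).
The metric is diagonal, so g_{ab} = 0 for a != b.
At the given point: g_{11} = 8, g_{22} = 32, g_{33} = 64
g^{11} = 1/8
dg_{21}/dx_2 = 0 (off-diagonal)
dg_{21}/dx_2 = 0 (off-diagonal)
dg_{22}/dx_1 = dg_{22}/dx_1 = 16
Numerator = 0 + 0 - 16 = -16
Gamma^1_{22} = -16 / (2 * 8) = -1

-1


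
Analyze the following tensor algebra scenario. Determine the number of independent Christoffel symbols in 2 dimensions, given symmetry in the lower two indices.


Christoffel symbols Gamma^k_{ij} are symmetric in i,j, so there are d * d(d+1)/2 independent symbols.
d = 2
d(d+1)/2 = 2 * 3 / 2 = 3
Total = 2 * 3 = 6

6


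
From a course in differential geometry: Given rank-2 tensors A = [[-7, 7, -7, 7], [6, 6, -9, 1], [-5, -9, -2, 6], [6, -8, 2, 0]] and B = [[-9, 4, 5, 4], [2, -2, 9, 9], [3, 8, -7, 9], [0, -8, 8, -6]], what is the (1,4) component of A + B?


Tensor addition is component-wise: (A + B)_{ij} = A_{ij} + B_{ij}.
A_{14} = 7
B_{14} = 4
(A + B)_{14} = 7 + 4 = 11

11


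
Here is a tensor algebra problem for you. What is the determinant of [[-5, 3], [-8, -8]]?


For a 2x2 matrix [[a, b], [c, d]], det = a*d - b*c.
a = -5, b = 3, c = -8, d = -8
a*d = -5 * -8 = 40
b*c = 3 * -8 = -24
det = 40 - -24 = 64

64


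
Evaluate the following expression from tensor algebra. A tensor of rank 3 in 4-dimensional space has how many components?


The number of components of a rank-r tensor in d dimensions is d^r.
Here d = 4 and r = 3.
4^3 = 64

64


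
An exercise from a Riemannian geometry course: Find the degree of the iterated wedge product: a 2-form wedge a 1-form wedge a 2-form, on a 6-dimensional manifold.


The degree of a wedge product is the sum of the degrees of the individual forms.
Degrees: 2, 1, 2
Total degree = 2 + 1 + 2 = 5

5


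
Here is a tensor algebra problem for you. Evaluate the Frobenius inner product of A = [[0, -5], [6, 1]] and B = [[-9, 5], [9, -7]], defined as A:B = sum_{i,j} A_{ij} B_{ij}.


A:B = sum over all i,j of A_{ij} * B_{ij}.
Row 1: 0*-9=0, -5*5=-25 => row sum = -25
Row 2: 6*9=54, 1*-7=-7 => row sum = 47
Total = -25 + 47 = 22

22


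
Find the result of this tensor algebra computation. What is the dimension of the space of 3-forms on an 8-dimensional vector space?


The dimension of the space of p-forms on an n-dimensional space is C(n, p).
n = 8, p = 3
C(8, 3) = 8! / (3! * 5!) = 56

56


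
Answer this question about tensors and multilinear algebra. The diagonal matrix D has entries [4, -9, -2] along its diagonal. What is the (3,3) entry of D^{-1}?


For a diagonal matrix, the inverse has entries (D^{-1})_{ii} = 1/d_{ii}.
The diagonal entries are: d_{11} = 4, d_{22} = -9, d_{33} = -2
We need (D^{-1})_{33} = 1/d_{33} = 1/-2 = -1/2

-1/2


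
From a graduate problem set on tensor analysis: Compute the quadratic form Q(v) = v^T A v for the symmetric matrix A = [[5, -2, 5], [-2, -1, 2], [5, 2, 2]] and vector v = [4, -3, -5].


First compute Av:
(Av)_1 = 5*4 + -2*-3 + 5*-5 = 1
(Av)_2 = -2*4 + -1*-3 + 2*-5 = -15
(Av)_3 = 5*4 + 2*-3 + 2*-5 = 4
Av = [1, -15, 4]
Then v^T (Av) = 4*1 + -3*-15 + -5*4
= 4 + 45 + -20 = 29

29


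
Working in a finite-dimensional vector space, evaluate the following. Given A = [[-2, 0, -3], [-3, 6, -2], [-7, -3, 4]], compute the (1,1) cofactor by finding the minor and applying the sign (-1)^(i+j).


To find cofactor C_{11}, delete row 1 and column 1.
The resulting 2x2 submatrix is: [[6, -2], [-3, 4]]
Minor M_{11} = 6*4 - -2*-3
  = 24 - 6 = 18
Sign = (-1)^(1+1) = (-1)^2 = 1
Cofactor C_{11} = 1 * 18 = 18

18


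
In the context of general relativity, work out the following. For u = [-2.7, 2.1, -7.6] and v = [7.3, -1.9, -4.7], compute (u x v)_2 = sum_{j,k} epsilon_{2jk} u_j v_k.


(u x v)_2 = sum_{j,k} epsilon_{2jk} u_j v_k. Only permutations of (1,2,3) contribute; the two non-zero terms are:
eps_{213} u_1 v_3 = -1 * -2.7 * -4.7 = -12.69
eps_{231} u_3 v_1 = 1 * -7.6 * 7.3 = -55.48
(u x v)_2 = -68.17

-68.17


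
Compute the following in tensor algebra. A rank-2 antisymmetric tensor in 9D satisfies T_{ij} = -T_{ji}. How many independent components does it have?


An antisymmetric rank-2 tensor satisfies A_{ij} = -A_{ji}, so diagonal entries are zero.
The independent components are the upper-triangular entries: C(n, 2) = n(n-1)/2.
n = 9
C(9, 2) = 9 * 8 / 2 = 72 / 2 = 36

36


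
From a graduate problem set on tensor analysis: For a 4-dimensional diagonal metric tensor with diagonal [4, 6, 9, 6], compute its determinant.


For a diagonal metric, the determinant is the product of diagonal entries.
Diagonal entries: 4, 6, 9, 6
det(g) = 4 * 6 * 9 * 6 = 1296

1296


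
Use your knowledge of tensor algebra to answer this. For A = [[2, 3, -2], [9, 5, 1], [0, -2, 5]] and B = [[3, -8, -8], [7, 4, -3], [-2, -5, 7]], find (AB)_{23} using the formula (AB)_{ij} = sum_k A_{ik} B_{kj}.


(AB)_{ij} = sum_k A_{ik} B_{kj}.
For i=2, j=3:
A_{21} * B_{13} = 9 * -8 = -72
A_{22} * B_{23} = 5 * -3 = -15
A_{23} * B_{33} = 1 * 7 = 7
Sum = -72 + -15 + 7 = -80

-80


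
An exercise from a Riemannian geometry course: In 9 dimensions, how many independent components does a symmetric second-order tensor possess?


A symmetric rank-2 tensor in d dimensions has d(d+1)/2 independent components.
d = 9
d(d+1)/2 = 9 * 10 / 2 = 90 / 2 = 45

45


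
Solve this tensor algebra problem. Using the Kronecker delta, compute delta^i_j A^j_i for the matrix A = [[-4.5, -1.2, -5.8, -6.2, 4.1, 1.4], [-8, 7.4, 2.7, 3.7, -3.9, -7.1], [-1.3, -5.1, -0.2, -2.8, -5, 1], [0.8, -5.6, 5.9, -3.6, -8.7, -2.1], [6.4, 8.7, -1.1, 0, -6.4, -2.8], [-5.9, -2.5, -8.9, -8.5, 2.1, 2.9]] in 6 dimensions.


The contraction (trace) of a rank-2 tensor is the sum of its diagonal elements.
Diagonal entries: A[1,1] = -4.5, A[2,2] = 7.4, A[3,3] = -0.2, A[4,4] = -3.6, A[5,5] = -6.4, A[6,6] = 2.9
Tr(A) = -4.5 + 7.4 + -0.2 + -3.6 + -6.4 + 2.9 = -4.4

-4.4


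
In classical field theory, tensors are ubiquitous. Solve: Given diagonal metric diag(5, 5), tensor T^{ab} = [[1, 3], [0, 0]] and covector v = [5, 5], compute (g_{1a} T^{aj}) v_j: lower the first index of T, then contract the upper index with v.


Step 1: lower the first index. For a diagonal metric, g_{ia} T^{aj} = g_{ii} T^{ij} (no sum on i).
g_{11} = 5
S_1{}^1 = 5 * T^{11} = 5 * 1 = 5
S_1{}^2 = 5 * T^{12} = 5 * 3 = 15
Step 2: contract S_1{}^j with v_j.
S_1{}^1 * v_1 = 5 * 5 = 25
S_1{}^2 * v_2 = 15 * 5 = 75
Result = 25 + 75 = 100

100


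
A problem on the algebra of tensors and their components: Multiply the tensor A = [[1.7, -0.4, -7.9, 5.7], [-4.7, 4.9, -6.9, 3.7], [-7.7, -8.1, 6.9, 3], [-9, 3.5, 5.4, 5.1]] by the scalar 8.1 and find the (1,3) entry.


Scalar multiplication: (cA)_{ij} = c * A_{ij}.
c = 8.1
A_{13} = -7.9
(cA)_{13} = 8.1 * -7.9 = -63.99

-63.99


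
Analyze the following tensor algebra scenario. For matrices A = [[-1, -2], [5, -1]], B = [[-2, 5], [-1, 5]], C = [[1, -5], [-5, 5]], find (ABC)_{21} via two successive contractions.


(ABC)_{21} = sum_m (AB)_{2m} C_{m1}. First compute row 2 of AB.
(AB)_{21} = 5*-2 + -1*-1 = -9
(AB)_{22} = 5*5 + -1*5 = 20
Now contract with column 1 of C:
(AB)_{21} * C_{11} = -9 * 1 = -9
(AB)_{22} * C_{21} = 20 * -5 = -100
(ABC)_{21} = -9 + -100 = -109

-109


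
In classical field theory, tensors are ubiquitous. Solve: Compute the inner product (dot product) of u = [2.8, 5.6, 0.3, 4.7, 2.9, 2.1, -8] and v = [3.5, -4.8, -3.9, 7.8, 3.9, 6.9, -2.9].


The inner product u . v = sum of u_i * v_i.
Term-by-term: 2.8 * 3.5, 5.6 * -4.8, 0.3 * -3.9, 4.7 * 7.8, 2.9 * 3.9, 2.1 * 6.9, -8 * -2.9
Products: 9.8, -26.88, -1.17, 36.66, 11.31, 14.49, 23.2
Sum = 9.8 + -26.88 + -1.17 + 36.66 + 11.31 + 14.49 + 23.2 = 67.41

67.41


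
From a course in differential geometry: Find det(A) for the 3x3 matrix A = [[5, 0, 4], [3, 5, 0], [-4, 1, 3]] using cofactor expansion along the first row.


Expanding along the first row, det(A) = a11*M_11 - a12*M_12 + a13*M_13, where M_1j is the (1,j) minor.
Minor M_11 = 5*3 - 0*1 = 15
Minor M_12 = 3*3 - 0*-4 = 9
Minor M_13 = 3*1 - 5*-4 = 23
det = 5*(15) - 0*(9) + 4*(23)
    = 75 - 0 + 92
    = 167

167


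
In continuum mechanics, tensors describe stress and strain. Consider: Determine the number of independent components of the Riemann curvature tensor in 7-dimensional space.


The Riemann tensor in d dimensions has d^2(d^2 - 1)/12 independent components.
d = 7, so d^2 = 49
d^2 - 1 = 48
d^2(d^2 - 1) = 49 * 48 = 2352
Divide by 12: 2352 / 12 = 196

196


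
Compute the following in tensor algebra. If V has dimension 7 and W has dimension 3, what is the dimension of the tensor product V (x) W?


The dimension of a tensor product is the product of dimensions.
dim(V) = 7, dim(W) = 3
dim(V (x) W) = 7 * 3 = 21

21


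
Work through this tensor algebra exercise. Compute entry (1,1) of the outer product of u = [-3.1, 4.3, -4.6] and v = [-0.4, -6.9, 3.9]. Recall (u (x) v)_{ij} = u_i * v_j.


The outer product entry T_{ij} = u_i * v_j.
We need i=1, j=1.
u_1 = -3.1, v_1 = -0.4
T_{1,1} = -3.1 * -0.4 = 1.24

1.24


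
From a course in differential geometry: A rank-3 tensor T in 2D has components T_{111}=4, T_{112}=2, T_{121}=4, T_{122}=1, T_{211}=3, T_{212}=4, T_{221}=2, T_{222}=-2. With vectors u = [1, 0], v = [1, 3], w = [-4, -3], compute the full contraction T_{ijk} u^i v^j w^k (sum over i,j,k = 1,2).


S = sum over i,j,k of T_{ijk} u_i v_j w_k. Expanding all 8 terms:
T_{111}*u_1*v_1*w_1 = 4*1*1*-4 = -16  (running total: -16)
T_{112}*u_1*v_1*w_2 = 2*1*1*-3 = -6  (running total: -22)
T_{121}*u_1*v_2*w_1 = 4*1*3*-4 = -48  (running total: -70)
T_{122}*u_1*v_2*w_2 = 1*1*3*-3 = -9  (running total: -79)
T_{211}*u_2*v_1*w_1 = 3*0*1*-4 = 0  (running total: -79)
T_{212}*u_2*v_1*w_2 = 4*0*1*-3 = 0  (running total: -79)
T_{221}*u_2*v_2*w_1 = 2*0*3*-4 = 0  (running total: -79)
T_{222}*u_2*v_2*w_2 = -2*0*3*-3 = 0  (running total: -79)
S = -79

-79


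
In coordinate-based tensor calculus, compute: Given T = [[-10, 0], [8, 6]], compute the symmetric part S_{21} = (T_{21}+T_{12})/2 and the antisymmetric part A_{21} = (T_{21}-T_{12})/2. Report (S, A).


T_{21} = 8
T_{12} = 0
S_{21} = (8 + 0)/2 = 8/2 = 4
A_{21} = (8 - 0)/2 = 8/2 = 4
Check: S + A = 4 + 4 = 8 = T_{21}.

(4, 4)


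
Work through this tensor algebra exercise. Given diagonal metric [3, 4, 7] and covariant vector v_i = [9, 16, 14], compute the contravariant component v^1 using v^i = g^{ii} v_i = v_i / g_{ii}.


To raise an index with a diagonal metric: v^i = v_i / g_{ii}.
For index 1: v_1 = 9, g_{11} = 3
v^1 = 9 / 3 = 3

3


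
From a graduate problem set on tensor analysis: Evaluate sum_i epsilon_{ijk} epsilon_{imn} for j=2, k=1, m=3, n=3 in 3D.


Using the identity: epsilon_{ijk} epsilon_{imn} = delta_{jm} delta_{kn} - delta_{jn} delta_{km}.
delta_{23} = 0
delta_{13} = 0
delta_{23} = 0
delta_{13} = 0
Result = 0 * 0 - 0 * 0 = 0 - 0 = 0

0


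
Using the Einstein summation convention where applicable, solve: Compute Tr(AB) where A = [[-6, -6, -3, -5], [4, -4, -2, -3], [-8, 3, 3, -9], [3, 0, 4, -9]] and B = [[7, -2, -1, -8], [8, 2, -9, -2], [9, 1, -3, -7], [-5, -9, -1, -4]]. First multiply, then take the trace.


Tr(AB) = sum_i (AB)_{ii} where (AB)_{ii} = sum_k A_{ik} B_{ki}.
(AB)_{11} = -6*7 + -6*8 + -3*9 + -5*-5 = -92
(AB)_{22} = 4*-2 + -4*2 + -2*1 + -3*-9 = 9
(AB)_{33} = -8*-1 + 3*-9 + 3*-3 + -9*-1 = -19
(AB)_{44} = 3*-8 + 0*-2 + 4*-7 + -9*-4 = -16
Tr(AB) = -92 + 9 + -19 + -16 = -118

-118
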